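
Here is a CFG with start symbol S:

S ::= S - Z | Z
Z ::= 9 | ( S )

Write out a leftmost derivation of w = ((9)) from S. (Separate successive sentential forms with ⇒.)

S ⇒ Z   [S ::= Z]
Z ⇒ (S)   [Z ::= ( S )]
(S) ⇒ (Z)   [S ::= Z]
(Z) ⇒ ((S))   [Z ::= ( S )]
((S)) ⇒ ((Z))   [S ::= Z]
((Z)) ⇒ ((9))   [Z ::= 9]

S ⇒ Z ⇒ (S) ⇒ (Z) ⇒ ((S)) ⇒ ((Z)) ⇒ ((9))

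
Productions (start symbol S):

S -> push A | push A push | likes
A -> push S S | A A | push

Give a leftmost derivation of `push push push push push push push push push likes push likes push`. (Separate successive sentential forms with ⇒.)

S ⇒ push A push ⇒ push push S S push ⇒ push push push A push S push ⇒ push push push push S S push S push ⇒ push push push push push A S push S push ⇒ push push push push push A A S push S push ⇒ push push push push push A A A S push S push ⇒ push push push push push A A A A S push S push ⇒ push push push push push push A A A S push S push ⇒ push push push push push push push A A S push S push ⇒ push push push push push push push push A S push S push ⇒ push push push push push push push push push S push S push ⇒ push push push push push push push push push likes push S push ⇒ push push push push push push push push push likes push likes push

S ⇒ push A push   [S -> push A push]
push A push ⇒ push push S S push   [A -> push S S]
push push S S push ⇒ push push push A push S push   [S -> push A push]
push push push A push S push ⇒ push push push push S S push S push   [A -> push S S]
push push push push S S push S push ⇒ push push push push push A S push S push   [S -> push A]
push push push push push A S push S push ⇒ push push push push push A A S push S push   [A -> A A]
push push push push push A A S push S push ⇒ push push push push push A A A S push S push   [A -> A A]
push push push push push A A A S push S push ⇒ push push push push push A A A A S push S push   [A -> A A]
push push push push push A A A A S push S push ⇒ push push push push push push A A A S push S push   [A -> push]
push push push push push push A A A S push S push ⇒ push push push push push push push A A S push S push   [A -> push]
push push push push push push push A A S push S push ⇒ push push push push push push push push A S push S push   [A -> push]
push push push push push push push push A S push S push ⇒ push push push push push push push push push S push S push   [A -> push]
push push push push push push push push push S push S push ⇒ push push push push push push push push push likes push S push   [S -> likes]
push push push push push push push push push likes push S push ⇒ push push push push push push push push push likes push likes push   [S -> likes]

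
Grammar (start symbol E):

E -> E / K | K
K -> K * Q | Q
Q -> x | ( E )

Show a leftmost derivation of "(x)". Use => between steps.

E => K => Q => (E) => (K) => (Q) => (x)

E => K   [E -> K]
K => Q   [K -> Q]
Q => (E)   [Q -> ( E )]
(E) => (K)   [E -> K]
(K) => (Q)   [K -> Q]
(Q) => (x)   [Q -> x]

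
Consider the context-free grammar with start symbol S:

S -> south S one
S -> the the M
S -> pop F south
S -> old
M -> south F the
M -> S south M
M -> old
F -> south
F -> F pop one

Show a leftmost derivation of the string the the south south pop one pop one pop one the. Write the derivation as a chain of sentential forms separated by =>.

S => the the M   [S -> the the M]
the the M => the the south F the   [M -> south F the]
the the south F the => the the south F pop one the   [F -> F pop one]
the the south F pop one the => the the south F pop one pop one the   [F -> F pop one]
the the south F pop one pop one the => the the south F pop one pop one pop one the   [F -> F pop one]
the the south F pop one pop one pop one the => the the south south pop one pop one pop one the   [F -> south]

S => the the M => the the south F the => the the south F pop one the => the the south F pop one pop one the => the the south F pop one pop one pop one the => the the south south pop one pop one pop one the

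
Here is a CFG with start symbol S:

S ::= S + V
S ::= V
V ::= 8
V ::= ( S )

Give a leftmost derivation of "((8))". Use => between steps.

S => V => (S) => (V) => ((S)) => ((V)) => ((8))

S => V   [S ::= V]
V => (S)   [V ::= ( S )]
(S) => (V)   [S ::= V]
(V) => ((S))   [V ::= ( S )]
((S)) => ((V))   [S ::= V]
((V)) => ((8))   [V ::= 8]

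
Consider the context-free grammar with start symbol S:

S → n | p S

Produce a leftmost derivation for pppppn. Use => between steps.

S => pS   [S → p S]
pS => ppS   [S → p S]
ppS => pppS   [S → p S]
pppS => ppppS   [S → p S]
ppppS => pppppS   [S → p S]
pppppS => pppppn   [S → n]

S => pS => ppS => pppS => ppppS => pppppS => pppppn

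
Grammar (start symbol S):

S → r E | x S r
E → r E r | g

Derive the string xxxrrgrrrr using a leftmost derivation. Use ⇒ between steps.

S ⇒ xSr ⇒ xxSrr ⇒ xxxSrrr ⇒ xxxrErrr ⇒ xxxrrErrrr ⇒ xxxrrgrrrr

S ⇒ xSr   [S → x S r]
xSr ⇒ xxSrr   [S → x S r]
xxSrr ⇒ xxxSrrr   [S → x S r]
xxxSrrr ⇒ xxxrErrr   [S → r E]
xxxrErrr ⇒ xxxrrErrrr   [E → r E r]
xxxrrErrrr ⇒ xxxrrgrrrr   [E → g]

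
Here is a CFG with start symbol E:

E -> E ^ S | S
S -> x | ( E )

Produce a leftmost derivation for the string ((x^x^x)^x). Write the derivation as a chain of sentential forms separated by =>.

E => S   [E -> S]
S => (E)   [S -> ( E )]
(E) => (E^S)   [E -> E ^ S]
(E^S) => (S^S)   [E -> S]
(S^S) => ((E)^S)   [S -> ( E )]
((E)^S) => ((E^S)^S)   [E -> E ^ S]
((E^S)^S) => ((E^S^S)^S)   [E -> E ^ S]
((E^S^S)^S) => ((S^S^S)^S)   [E -> S]
((S^S^S)^S) => ((x^S^S)^S)   [S -> x]
((x^S^S)^S) => ((x^x^S)^S)   [S -> x]
((x^x^S)^S) => ((x^x^x)^S)   [S -> x]
((x^x^x)^S) => ((x^x^x)^x)   [S -> x]

E => S => (E) => (E^S) => (S^S) => ((E)^S) => ((E^S)^S) => ((E^S^S)^S) => ((S^S^S)^S) => ((x^S^S)^S) => ((x^x^S)^S) => ((x^x^x)^S) => ((x^x^x)^x)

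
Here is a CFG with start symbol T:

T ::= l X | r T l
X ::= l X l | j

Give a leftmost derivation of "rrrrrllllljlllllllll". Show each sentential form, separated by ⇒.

T ⇒ rTl ⇒ rrTll ⇒ rrrTlll ⇒ rrrrTllll ⇒ rrrrrTlllll ⇒ rrrrrlXlllll ⇒ rrrrrllXllllll ⇒ rrrrrlllXlllllll ⇒ rrrrrllllXllllllll ⇒ rrrrrlllllXlllllllll ⇒ rrrrrllllljlllllllll

T ⇒ rTl   [T ::= r T l]
rTl ⇒ rrTll   [T ::= r T l]
rrTll ⇒ rrrTlll   [T ::= r T l]
rrrTlll ⇒ rrrrTllll   [T ::= r T l]
rrrrTllll ⇒ rrrrrTlllll   [T ::= r T l]
rrrrrTlllll ⇒ rrrrrlXlllll   [T ::= l X]
rrrrrlXlllll ⇒ rrrrrllXllllll   [X ::= l X l]
rrrrrllXllllll ⇒ rrrrrlllXlllllll   [X ::= l X l]
rrrrrlllXlllllll ⇒ rrrrrllllXllllllll   [X ::= l X l]
rrrrrllllXllllllll ⇒ rrrrrlllllXlllllllll   [X ::= l X l]
rrrrrlllllXlllllllll ⇒ rrrrrllllljlllllllll   [X ::= j]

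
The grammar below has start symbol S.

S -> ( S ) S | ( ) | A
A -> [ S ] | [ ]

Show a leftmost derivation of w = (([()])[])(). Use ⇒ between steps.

S ⇒ (S)S   [S -> ( S ) S]
(S)S ⇒ ((S)S)S   [S -> ( S ) S]
((S)S)S ⇒ ((A)S)S   [S -> A]
((A)S)S ⇒ (([S])S)S   [A -> [ S ]]
(([S])S)S ⇒ (([()])S)S   [S -> ( )]
(([()])S)S ⇒ (([()])A)S   [S -> A]
(([()])A)S ⇒ (([()])[])S   [A -> [ ]]
(([()])[])S ⇒ (([()])[])()   [S -> ( )]

S ⇒ (S)S ⇒ ((S)S)S ⇒ ((A)S)S ⇒ (([S])S)S ⇒ (([()])S)S ⇒ (([()])A)S ⇒ (([()])[])S ⇒ (([()])[])()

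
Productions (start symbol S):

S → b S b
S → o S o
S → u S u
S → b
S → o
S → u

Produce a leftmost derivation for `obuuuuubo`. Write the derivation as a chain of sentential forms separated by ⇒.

S ⇒ oSo ⇒ obSbo ⇒ obuSubo ⇒ obuuSuubo ⇒ obuuuuubo

S ⇒ oSo   [S → o S o]
oSo ⇒ obSbo   [S → b S b]
obSbo ⇒ obuSubo   [S → u S u]
obuSubo ⇒ obuuSuubo   [S → u S u]
obuuSuubo ⇒ obuuuuubo   [S → u]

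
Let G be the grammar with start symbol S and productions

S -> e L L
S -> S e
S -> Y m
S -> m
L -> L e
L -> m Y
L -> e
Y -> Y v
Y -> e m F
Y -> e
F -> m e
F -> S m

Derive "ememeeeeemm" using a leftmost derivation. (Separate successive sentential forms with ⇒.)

S ⇒ Ym ⇒ emFm ⇒ emSmm ⇒ emSemm ⇒ emeLLemm ⇒ emeLeLemm ⇒ emeLeeLemm ⇒ ememYeeLemm ⇒ ememeeeLemm ⇒ ememeeeeemm

S ⇒ Ym   [S -> Y m]
Ym ⇒ emFm   [Y -> e m F]
emFm ⇒ emSmm   [F -> S m]
emSmm ⇒ emSemm   [S -> S e]
emSemm ⇒ emeLLemm   [S -> e L L]
emeLLemm ⇒ emeLeLemm   [L -> L e]
emeLeLemm ⇒ emeLeeLemm   [L -> L e]
emeLeeLemm ⇒ ememYeeLemm   [L -> m Y]
ememYeeLemm ⇒ ememeeeLemm   [Y -> e]
ememeeeLemm ⇒ ememeeeeemm   [L -> e]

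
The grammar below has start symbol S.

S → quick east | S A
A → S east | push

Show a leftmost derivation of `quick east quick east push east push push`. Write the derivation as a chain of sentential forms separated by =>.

S => S A   [S → S A]
S A => S A A   [S → S A]
S A A => S A A A   [S → S A]
S A A A => quick east A A A   [S → quick east]
quick east A A A => quick east S east A A   [A → S east]
quick east S east A A => quick east S A east A A   [S → S A]
quick east S A east A A => quick east quick east A east A A   [S → quick east]
quick east quick east A east A A => quick east quick east push east A A   [A → push]
quick east quick east push east A A => quick east quick east push east push A   [A → push]
quick east quick east push east push A => quick east quick east push east push push   [A → push]

S => S A => S A A => S A A A => quick east A A A => quick east S east A A => quick east S A east A A => quick east quick east A east A A => quick east quick east push east A A => quick east quick east push east push A => quick east quick east push east push push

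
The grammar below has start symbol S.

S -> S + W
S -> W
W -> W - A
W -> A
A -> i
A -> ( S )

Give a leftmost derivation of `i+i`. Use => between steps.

S=>S+W=>W+W=>A+W=>i+W=>i+A=>i+i

S => S+W   [S -> S + W]
S+W => W+W   [S -> W]
W+W => A+W   [W -> A]
A+W => i+W   [A -> i]
i+W => i+A   [W -> A]
i+A => i+i   [A -> i]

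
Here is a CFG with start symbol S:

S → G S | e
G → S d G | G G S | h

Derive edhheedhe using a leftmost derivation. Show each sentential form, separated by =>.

S => GS   [S → G S]
GS => SdGS   [G → S d G]
SdGS => GSdGS   [S → G S]
GSdGS => GGSSdGS   [G → G G S]
GGSSdGS => SdGGSSdGS   [G → S d G]
SdGGSSdGS => edGGSSdGS   [S → e]
edGGSSdGS => edhGSSdGS   [G → h]
edhGSSdGS => edhhSSdGS   [G → h]
edhhSSdGS => edhheSdGS   [S → e]
edhheSdGS => edhheedGS   [S → e]
edhheedGS => edhheedhS   [G → h]
edhheedhS => edhheedhe   [S → e]

S => GS => SdGS => GSdGS => GGSSdGS => SdGGSSdGS => edGGSSdGS => edhGSSdGS => edhhSSdGS => edhheSdGS => edhheedGS => edhheedhS => edhheedhe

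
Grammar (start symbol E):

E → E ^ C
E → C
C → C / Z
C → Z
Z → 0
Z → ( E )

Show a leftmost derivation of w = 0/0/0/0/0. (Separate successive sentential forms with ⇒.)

E ⇒ C ⇒ C/Z ⇒ C/Z/Z ⇒ C/Z/Z/Z ⇒ C/Z/Z/Z/Z ⇒ Z/Z/Z/Z/Z ⇒ 0/Z/Z/Z/Z ⇒ 0/0/Z/Z/Z ⇒ 0/0/0/Z/Z ⇒ 0/0/0/0/Z ⇒ 0/0/0/0/0

E ⇒ C   [E → C]
C ⇒ C/Z   [C → C / Z]
C/Z ⇒ C/Z/Z   [C → C / Z]
C/Z/Z ⇒ C/Z/Z/Z   [C → C / Z]
C/Z/Z/Z ⇒ C/Z/Z/Z/Z   [C → C / Z]
C/Z/Z/Z/Z ⇒ Z/Z/Z/Z/Z   [C → Z]
Z/Z/Z/Z/Z ⇒ 0/Z/Z/Z/Z   [Z → 0]
0/Z/Z/Z/Z ⇒ 0/0/Z/Z/Z   [Z → 0]
0/0/Z/Z/Z ⇒ 0/0/0/Z/Z   [Z → 0]
0/0/0/Z/Z ⇒ 0/0/0/0/Z   [Z → 0]
0/0/0/0/Z ⇒ 0/0/0/0/0   [Z → 0]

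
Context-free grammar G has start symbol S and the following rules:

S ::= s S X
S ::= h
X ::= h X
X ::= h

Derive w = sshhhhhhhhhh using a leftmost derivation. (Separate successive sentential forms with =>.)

S => sSX => ssSXX => sshXX => sshhXX => sshhhXX => sshhhhXX => sshhhhhXX => sshhhhhhXX => sshhhhhhhXX => sshhhhhhhhX => sshhhhhhhhhX => sshhhhhhhhhh

S => sSX   [S ::= s S X]
sSX => ssSXX   [S ::= s S X]
ssSXX => sshXX   [S ::= h]
sshXX => sshhXX   [X ::= h X]
sshhXX => sshhhXX   [X ::= h X]
sshhhXX => sshhhhXX   [X ::= h X]
sshhhhXX => sshhhhhXX   [X ::= h X]
sshhhhhXX => sshhhhhhXX   [X ::= h X]
sshhhhhhXX => sshhhhhhhXX   [X ::= h X]
sshhhhhhhXX => sshhhhhhhhX   [X ::= h]
sshhhhhhhhX => sshhhhhhhhhX   [X ::= h X]
sshhhhhhhhhX => sshhhhhhhhhh   [X ::= h]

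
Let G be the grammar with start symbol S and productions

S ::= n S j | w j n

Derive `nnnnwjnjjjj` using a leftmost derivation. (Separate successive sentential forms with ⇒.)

S ⇒ nSj   [S ::= n S j]
nSj ⇒ nnSjj   [S ::= n S j]
nnSjj ⇒ nnnSjjj   [S ::= n S j]
nnnSjjj ⇒ nnnnSjjjj   [S ::= n S j]
nnnnSjjjj ⇒ nnnnwjnjjjj   [S ::= w j n]

S ⇒ nSj ⇒ nnSjj ⇒ nnnSjjj ⇒ nnnnSjjjj ⇒ nnnnwjnjjjj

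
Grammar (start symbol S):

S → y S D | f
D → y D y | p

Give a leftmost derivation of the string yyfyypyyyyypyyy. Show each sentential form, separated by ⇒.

S ⇒ ySD   [S → y S D]
ySD ⇒ yySDD   [S → y S D]
yySDD ⇒ yyfDD   [S → f]
yyfDD ⇒ yyfyDyD   [D → y D y]
yyfyDyD ⇒ yyfyyDyyD   [D → y D y]
yyfyyDyyD ⇒ yyfyypyyD   [D → p]
yyfyypyyD ⇒ yyfyypyyyDy   [D → y D y]
yyfyypyyyDy ⇒ yyfyypyyyyDyy   [D → y D y]
yyfyypyyyyDyy ⇒ yyfyypyyyyyDyyy   [D → y D y]
yyfyypyyyyyDyyy ⇒ yyfyypyyyyypyyy   [D → p]

S ⇒ ySD ⇒ yySDD ⇒ yyfDD ⇒ yyfyDyD ⇒ yyfyyDyyD ⇒ yyfyypyyD ⇒ yyfyypyyyDy ⇒ yyfyypyyyyDyy ⇒ yyfyypyyyyyDyyy ⇒ yyfyypyyyyypyyy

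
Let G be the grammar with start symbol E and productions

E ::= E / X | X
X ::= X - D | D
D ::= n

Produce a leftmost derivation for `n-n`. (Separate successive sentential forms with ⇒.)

E ⇒ X   [E ::= X]
X ⇒ X-D   [X ::= X - D]
X-D ⇒ D-D   [X ::= D]
D-D ⇒ n-D   [D ::= n]
n-D ⇒ n-n   [D ::= n]

E ⇒ X ⇒ X-D ⇒ D-D ⇒ n-D ⇒ n-n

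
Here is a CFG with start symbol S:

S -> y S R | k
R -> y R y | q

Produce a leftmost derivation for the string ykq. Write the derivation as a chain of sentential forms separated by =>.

S => ySR   [S -> y S R]
ySR => ykR   [S -> k]
ykR => ykq   [R -> q]

S=>ySR=>ykR=>ykq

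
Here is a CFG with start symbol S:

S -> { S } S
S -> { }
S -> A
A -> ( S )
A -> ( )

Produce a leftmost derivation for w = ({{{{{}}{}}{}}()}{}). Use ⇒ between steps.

S⇒A⇒(S)⇒({S}S)⇒({{S}S}S)⇒({{{S}S}S}S)⇒({{{{S}S}S}S}S)⇒({{{{{}}S}S}S}S)⇒({{{{{}}{}}S}S}S)⇒({{{{{}}{}}{}}S}S)⇒({{{{{}}{}}{}}A}S)⇒({{{{{}}{}}{}}()}S)⇒({{{{{}}{}}{}}()}{})

S ⇒ A   [S -> A]
A ⇒ (S)   [A -> ( S )]
(S) ⇒ ({S}S)   [S -> { S } S]
({S}S) ⇒ ({{S}S}S)   [S -> { S } S]
({{S}S}S) ⇒ ({{{S}S}S}S)   [S -> { S } S]
({{{S}S}S}S) ⇒ ({{{{S}S}S}S}S)   [S -> { S } S]
({{{{S}S}S}S}S) ⇒ ({{{{{}}S}S}S}S)   [S -> { }]
({{{{{}}S}S}S}S) ⇒ ({{{{{}}{}}S}S}S)   [S -> { }]
({{{{{}}{}}S}S}S) ⇒ ({{{{{}}{}}{}}S}S)   [S -> { }]
({{{{{}}{}}{}}S}S) ⇒ ({{{{{}}{}}{}}A}S)   [S -> A]
({{{{{}}{}}{}}A}S) ⇒ ({{{{{}}{}}{}}()}S)   [A -> ( )]
({{{{{}}{}}{}}()}S) ⇒ ({{{{{}}{}}{}}()}{})   [S -> { }]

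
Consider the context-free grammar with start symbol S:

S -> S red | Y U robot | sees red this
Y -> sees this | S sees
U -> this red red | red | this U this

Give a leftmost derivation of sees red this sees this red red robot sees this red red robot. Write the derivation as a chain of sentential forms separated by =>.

S => Y U robot => S sees U robot => Y U robot sees U robot => S sees U robot sees U robot => sees red this sees U robot sees U robot => sees red this sees this red red robot sees U robot => sees red this sees this red red robot sees this red red robot

S => Y U robot   [S -> Y U robot]
Y U robot => S sees U robot   [Y -> S sees]
S sees U robot => Y U robot sees U robot   [S -> Y U robot]
Y U robot sees U robot => S sees U robot sees U robot   [Y -> S sees]
S sees U robot sees U robot => sees red this sees U robot sees U robot   [S -> sees red this]
sees red this sees U robot sees U robot => sees red this sees this red red robot sees U robot   [U -> this red red]
sees red this sees this red red robot sees U robot => sees red this sees this red red robot sees this red red robot   [U -> this red red]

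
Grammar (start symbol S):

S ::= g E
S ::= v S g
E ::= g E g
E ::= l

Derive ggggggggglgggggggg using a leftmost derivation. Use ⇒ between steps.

S ⇒ gE ⇒ ggEg ⇒ gggEgg ⇒ ggggEggg ⇒ gggggEgggg ⇒ ggggggEggggg ⇒ gggggggEgggggg ⇒ ggggggggEggggggg ⇒ gggggggggEgggggggg ⇒ ggggggggglgggggggg

S ⇒ gE   [S ::= g E]
gE ⇒ ggEg   [E ::= g E g]
ggEg ⇒ gggEgg   [E ::= g E g]
gggEgg ⇒ ggggEggg   [E ::= g E g]
ggggEggg ⇒ gggggEgggg   [E ::= g E g]
gggggEgggg ⇒ ggggggEggggg   [E ::= g E g]
ggggggEggggg ⇒ gggggggEgggggg   [E ::= g E g]
gggggggEgggggg ⇒ ggggggggEggggggg   [E ::= g E g]
ggggggggEggggggg ⇒ gggggggggEgggggggg   [E ::= g E g]
gggggggggEgggggggg ⇒ ggggggggglgggggggg   [E ::= l]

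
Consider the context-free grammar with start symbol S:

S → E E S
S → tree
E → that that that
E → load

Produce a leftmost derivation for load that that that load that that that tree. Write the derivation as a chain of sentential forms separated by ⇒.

S ⇒ E E S ⇒ load E S ⇒ load that that that S ⇒ load that that that E E S ⇒ load that that that load E S ⇒ load that that that load that that that S ⇒ load that that that load that that that tree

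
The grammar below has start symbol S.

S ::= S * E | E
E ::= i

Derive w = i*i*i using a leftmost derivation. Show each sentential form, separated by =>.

S=>S*E=>S*E*E=>E*E*E=>i*E*E=>i*i*E=>i*i*i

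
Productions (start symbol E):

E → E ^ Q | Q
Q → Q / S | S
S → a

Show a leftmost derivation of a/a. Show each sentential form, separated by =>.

E => Q => Q/S => S/S => a/S => a/a

E => Q   [E → Q]
Q => Q/S   [Q → Q / S]
Q/S => S/S   [Q → S]
S/S => a/S   [S → a]
a/S => a/a   [S → a]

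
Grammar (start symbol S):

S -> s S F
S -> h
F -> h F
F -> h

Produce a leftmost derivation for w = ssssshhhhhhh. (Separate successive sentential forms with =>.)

S => sSF => ssSFF => sssSFFF => ssssSFFFF => sssssSFFFFF => ssssshFFFFF => ssssshhFFFFF => ssssshhhFFFF => ssssshhhhFFF => ssssshhhhhFF => ssssshhhhhhF => ssssshhhhhhh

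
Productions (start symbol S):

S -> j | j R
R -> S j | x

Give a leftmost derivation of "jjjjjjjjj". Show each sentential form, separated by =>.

S => jR => jSj => jjRj => jjSjj => jjjRjj => jjjSjjj => jjjjRjjj => jjjjSjjjj => jjjjjjjjj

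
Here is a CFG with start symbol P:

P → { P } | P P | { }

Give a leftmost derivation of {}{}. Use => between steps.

P => PP => {}P => {}{}

P => PP   [P → P P]
PP => {}P   [P → { }]
{}P => {}{}   [P → { }]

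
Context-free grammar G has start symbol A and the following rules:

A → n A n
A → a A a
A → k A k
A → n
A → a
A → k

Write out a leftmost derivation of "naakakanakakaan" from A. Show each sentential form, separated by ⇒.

A ⇒ nAn ⇒ naAan ⇒ naaAaan ⇒ naakAkaan ⇒ naakaAakaan ⇒ naakakAkakaan ⇒ naakakaAakakaan ⇒ naakakanakakaan

A ⇒ nAn   [A → n A n]
nAn ⇒ naAan   [A → a A a]
naAan ⇒ naaAaan   [A → a A a]
naaAaan ⇒ naakAkaan   [A → k A k]
naakAkaan ⇒ naakaAakaan   [A → a A a]
naakaAakaan ⇒ naakakAkakaan   [A → k A k]
naakakAkakaan ⇒ naakakaAakakaan   [A → a A a]
naakakaAakakaan ⇒ naakakanakakaan   [A → n]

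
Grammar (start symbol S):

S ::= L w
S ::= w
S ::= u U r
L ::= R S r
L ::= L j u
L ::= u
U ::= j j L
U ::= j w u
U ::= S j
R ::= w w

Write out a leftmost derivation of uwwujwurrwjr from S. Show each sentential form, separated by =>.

S => uUr   [S ::= u U r]
uUr => uSjr   [U ::= S j]
uSjr => uLwjr   [S ::= L w]
uLwjr => uRSrwjr   [L ::= R S r]
uRSrwjr => uwwSrwjr   [R ::= w w]
uwwSrwjr => uwwuUrrwjr   [S ::= u U r]
uwwuUrrwjr => uwwujwurrwjr   [U ::= j w u]

S=>uUr=>uSjr=>uLwjr=>uRSrwjr=>uwwSrwjr=>uwwuUrrwjr=>uwwujwurrwjr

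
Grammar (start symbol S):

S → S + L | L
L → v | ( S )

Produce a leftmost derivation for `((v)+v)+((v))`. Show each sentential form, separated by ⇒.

S ⇒ S+L   [S → S + L]
S+L ⇒ L+L   [S → L]
L+L ⇒ (S)+L   [L → ( S )]
(S)+L ⇒ (S+L)+L   [S → S + L]
(S+L)+L ⇒ (L+L)+L   [S → L]
(L+L)+L ⇒ ((S)+L)+L   [L → ( S )]
((S)+L)+L ⇒ ((L)+L)+L   [S → L]
((L)+L)+L ⇒ ((v)+L)+L   [L → v]
((v)+L)+L ⇒ ((v)+v)+L   [L → v]
((v)+v)+L ⇒ ((v)+v)+(S)   [L → ( S )]
((v)+v)+(S) ⇒ ((v)+v)+(L)   [S → L]
((v)+v)+(L) ⇒ ((v)+v)+((S))   [L → ( S )]
((v)+v)+((S)) ⇒ ((v)+v)+((L))   [S → L]
((v)+v)+((L)) ⇒ ((v)+v)+((v))   [L → v]

S ⇒ S+L ⇒ L+L ⇒ (S)+L ⇒ (S+L)+L ⇒ (L+L)+L ⇒ ((S)+L)+L ⇒ ((L)+L)+L ⇒ ((v)+L)+L ⇒ ((v)+v)+L ⇒ ((v)+v)+(S) ⇒ ((v)+v)+(L) ⇒ ((v)+v)+((S)) ⇒ ((v)+v)+((L)) ⇒ ((v)+v)+((v))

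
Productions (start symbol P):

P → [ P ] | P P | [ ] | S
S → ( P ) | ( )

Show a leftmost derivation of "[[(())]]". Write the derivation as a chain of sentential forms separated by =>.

P=>[P]=>[[P]]=>[[S]]=>[[(P)]]=>[[(S)]]=>[[(())]]

P => [P]   [P → [ P ]]
[P] => [[P]]   [P → [ P ]]
[[P]] => [[S]]   [P → S]
[[S]] => [[(P)]]   [S → ( P )]
[[(P)]] => [[(S)]]   [P → S]
[[(S)]] => [[(())]]   [S → ( )]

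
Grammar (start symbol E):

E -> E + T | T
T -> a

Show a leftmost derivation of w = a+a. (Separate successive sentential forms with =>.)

E => E+T => T+T => a+T => a+a

E => E+T   [E -> E + T]
E+T => T+T   [E -> T]
T+T => a+T   [T -> a]
a+T => a+a   [T -> a]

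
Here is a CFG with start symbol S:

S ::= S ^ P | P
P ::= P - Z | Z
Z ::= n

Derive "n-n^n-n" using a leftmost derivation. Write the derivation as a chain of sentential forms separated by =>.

S => S^P => P^P => P-Z^P => Z-Z^P => n-Z^P => n-n^P => n-n^P-Z => n-n^Z-Z => n-n^n-Z => n-n^n-n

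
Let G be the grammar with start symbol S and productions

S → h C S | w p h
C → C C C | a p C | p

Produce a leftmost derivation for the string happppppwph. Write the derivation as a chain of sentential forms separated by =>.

S => hCS => hapCS => hapCCCS => hapCCCCCS => happCCCCS => happpCCCS => happppCCS => happpppCS => happppppS => happppppwph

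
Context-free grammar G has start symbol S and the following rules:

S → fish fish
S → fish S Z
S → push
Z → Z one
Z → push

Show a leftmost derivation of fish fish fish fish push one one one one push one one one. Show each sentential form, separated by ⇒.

S ⇒ fish S Z ⇒ fish fish S Z Z ⇒ fish fish fish fish Z Z ⇒ fish fish fish fish Z one Z ⇒ fish fish fish fish Z one one Z ⇒ fish fish fish fish Z one one one Z ⇒ fish fish fish fish Z one one one one Z ⇒ fish fish fish fish push one one one one Z ⇒ fish fish fish fish push one one one one Z one ⇒ fish fish fish fish push one one one one Z one one ⇒ fish fish fish fish push one one one one Z one one one ⇒ fish fish fish fish push one one one one push one one one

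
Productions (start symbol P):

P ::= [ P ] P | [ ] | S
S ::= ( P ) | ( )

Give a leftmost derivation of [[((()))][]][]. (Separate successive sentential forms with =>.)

P => [P]P => [[P]P]P => [[S]P]P => [[(P)]P]P => [[(S)]P]P => [[((P))]P]P => [[((S))]P]P => [[((()))]P]P => [[((()))][]]P => [[((()))][]][]

P => [P]P   [P ::= [ P ] P]
[P]P => [[P]P]P   [P ::= [ P ] P]
[[P]P]P => [[S]P]P   [P ::= S]
[[S]P]P => [[(P)]P]P   [S ::= ( P )]
[[(P)]P]P => [[(S)]P]P   [P ::= S]
[[(S)]P]P => [[((P))]P]P   [S ::= ( P )]
[[((P))]P]P => [[((S))]P]P   [P ::= S]
[[((S))]P]P => [[((()))]P]P   [S ::= ( )]
[[((()))]P]P => [[((()))][]]P   [P ::= [ ]]
[[((()))][]]P => [[((()))][]][]   [P ::= [ ]]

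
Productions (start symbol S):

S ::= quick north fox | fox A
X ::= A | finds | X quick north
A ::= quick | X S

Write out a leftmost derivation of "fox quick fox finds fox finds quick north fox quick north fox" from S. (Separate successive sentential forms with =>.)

S => fox A => fox X S => fox A S => fox quick S => fox quick fox A => fox quick fox X S => fox quick fox finds S => fox quick fox finds fox A => fox quick fox finds fox X S => fox quick fox finds fox A S => fox quick fox finds fox X S S => fox quick fox finds fox finds S S => fox quick fox finds fox finds quick north fox S => fox quick fox finds fox finds quick north fox quick north fox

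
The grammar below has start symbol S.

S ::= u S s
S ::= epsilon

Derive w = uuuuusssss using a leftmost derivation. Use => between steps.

S => uSs   [S ::= u S s]
uSs => uuSss   [S ::= u S s]
uuSss => uuuSsss   [S ::= u S s]
uuuSsss => uuuuSssss   [S ::= u S s]
uuuuSssss => uuuuuSsssss   [S ::= u S s]
uuuuuSsssss => uuuuusssss   [S ::= epsilon]

S=>uSs=>uuSss=>uuuSsss=>uuuuSssss=>uuuuuSsssss=>uuuuusssss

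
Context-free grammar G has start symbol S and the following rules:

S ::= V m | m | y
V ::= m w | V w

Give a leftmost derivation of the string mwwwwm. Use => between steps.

S=>Vm=>Vwm=>Vwwm=>Vwwwm=>mwwwwm

S => Vm   [S ::= V m]
Vm => Vwm   [V ::= V w]
Vwm => Vwwm   [V ::= V w]
Vwwm => Vwwwm   [V ::= V w]
Vwwwm => mwwwwm   [V ::= m w]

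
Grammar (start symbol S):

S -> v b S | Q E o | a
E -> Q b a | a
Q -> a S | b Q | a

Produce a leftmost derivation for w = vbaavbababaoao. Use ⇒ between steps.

S ⇒ vbS ⇒ vbQEo ⇒ vbaSEo ⇒ vbaQEoEo ⇒ vbaaSEoEo ⇒ vbaavbSEoEo ⇒ vbaavbaEoEo ⇒ vbaavbaQbaoEo ⇒ vbaavbabQbaoEo ⇒ vbaavbababaoEo ⇒ vbaavbababaoao

S ⇒ vbS   [S -> v b S]
vbS ⇒ vbQEo   [S -> Q E o]
vbQEo ⇒ vbaSEo   [Q -> a S]
vbaSEo ⇒ vbaQEoEo   [S -> Q E o]
vbaQEoEo ⇒ vbaaSEoEo   [Q -> a S]
vbaaSEoEo ⇒ vbaavbSEoEo   [S -> v b S]
vbaavbSEoEo ⇒ vbaavbaEoEo   [S -> a]
vbaavbaEoEo ⇒ vbaavbaQbaoEo   [E -> Q b a]
vbaavbaQbaoEo ⇒ vbaavbabQbaoEo   [Q -> b Q]
vbaavbabQbaoEo ⇒ vbaavbababaoEo   [Q -> a]
vbaavbababaoEo ⇒ vbaavbababaoao   [E -> a]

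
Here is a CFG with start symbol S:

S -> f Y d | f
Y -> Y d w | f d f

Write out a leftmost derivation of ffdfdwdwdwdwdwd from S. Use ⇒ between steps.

S⇒fYd⇒fYdwd⇒fYdwdwd⇒fYdwdwdwd⇒fYdwdwdwdwd⇒fYdwdwdwdwdwd⇒ffdfdwdwdwdwdwd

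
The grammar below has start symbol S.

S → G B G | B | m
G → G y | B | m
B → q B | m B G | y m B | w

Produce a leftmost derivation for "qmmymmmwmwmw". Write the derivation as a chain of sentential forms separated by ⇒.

S ⇒ B ⇒ qB ⇒ qmBG ⇒ qmmBGG ⇒ qmmymBGG ⇒ qmmymmBGGG ⇒ qmmymmmBGGGG ⇒ qmmymmmwGGGG ⇒ qmmymmmwmGGG ⇒ qmmymmmwmBGG ⇒ qmmymmmwmwGG ⇒ qmmymmmwmwmG ⇒ qmmymmmwmwmB ⇒ qmmymmmwmwmw

S ⇒ B   [S → B]
B ⇒ qB   [B → q B]
qB ⇒ qmBG   [B → m B G]
qmBG ⇒ qmmBGG   [B → m B G]
qmmBGG ⇒ qmmymBGG   [B → y m B]
qmmymBGG ⇒ qmmymmBGGG   [B → m B G]
qmmymmBGGG ⇒ qmmymmmBGGGG   [B → m B G]
qmmymmmBGGGG ⇒ qmmymmmwGGGG   [B → w]
qmmymmmwGGGG ⇒ qmmymmmwmGGG   [G → m]
qmmymmmwmGGG ⇒ qmmymmmwmBGG   [G → B]
qmmymmmwmBGG ⇒ qmmymmmwmwGG   [B → w]
qmmymmmwmwGG ⇒ qmmymmmwmwmG   [G → m]
qmmymmmwmwmG ⇒ qmmymmmwmwmB   [G → B]
qmmymmmwmwmB ⇒ qmmymmmwmwmw   [B → w]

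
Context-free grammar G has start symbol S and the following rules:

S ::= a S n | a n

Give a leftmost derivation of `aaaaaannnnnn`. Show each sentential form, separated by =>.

S => aSn => aaSnn => aaaSnnn => aaaaSnnnn => aaaaaSnnnnn => aaaaaannnnnn

S => aSn   [S ::= a S n]
aSn => aaSnn   [S ::= a S n]
aaSnn => aaaSnnn   [S ::= a S n]
aaaSnnn => aaaaSnnnn   [S ::= a S n]
aaaaSnnnn => aaaaaSnnnnn   [S ::= a S n]
aaaaaSnnnnn => aaaaaannnnnn   [S ::= a n]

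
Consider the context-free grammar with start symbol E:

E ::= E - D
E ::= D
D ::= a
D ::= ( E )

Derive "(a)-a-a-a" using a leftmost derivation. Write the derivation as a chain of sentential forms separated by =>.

E => E-D   [E ::= E - D]
E-D => E-D-D   [E ::= E - D]
E-D-D => E-D-D-D   [E ::= E - D]
E-D-D-D => D-D-D-D   [E ::= D]
D-D-D-D => (E)-D-D-D   [D ::= ( E )]
(E)-D-D-D => (D)-D-D-D   [E ::= D]
(D)-D-D-D => (a)-D-D-D   [D ::= a]
(a)-D-D-D => (a)-a-D-D   [D ::= a]
(a)-a-D-D => (a)-a-a-D   [D ::= a]
(a)-a-a-D => (a)-a-a-a   [D ::= a]

E => E-D => E-D-D => E-D-D-D => D-D-D-D => (E)-D-D-D => (D)-D-D-D => (a)-D-D-D => (a)-a-D-D => (a)-a-a-D => (a)-a-a-a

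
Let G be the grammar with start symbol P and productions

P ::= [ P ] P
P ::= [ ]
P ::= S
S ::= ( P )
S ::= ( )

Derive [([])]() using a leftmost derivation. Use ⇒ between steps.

P⇒[P]P⇒[S]P⇒[(P)]P⇒[([])]P⇒[([])]S⇒[([])]()

P ⇒ [P]P   [P ::= [ P ] P]
[P]P ⇒ [S]P   [P ::= S]
[S]P ⇒ [(P)]P   [S ::= ( P )]
[(P)]P ⇒ [([])]P   [P ::= [ ]]
[([])]P ⇒ [([])]S   [P ::= S]
[([])]S ⇒ [([])]()   [S ::= ( )]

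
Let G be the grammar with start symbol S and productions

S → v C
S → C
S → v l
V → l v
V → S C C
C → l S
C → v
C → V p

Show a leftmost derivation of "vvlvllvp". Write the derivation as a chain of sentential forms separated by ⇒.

S ⇒ C   [S → C]
C ⇒ Vp   [C → V p]
Vp ⇒ SCCp   [V → S C C]
SCCp ⇒ vCCCp   [S → v C]
vCCCp ⇒ vvCCp   [C → v]
vvCCp ⇒ vvlSCp   [C → l S]
vvlSCp ⇒ vvlvlCp   [S → v l]
vvlvlCp ⇒ vvlvllSp   [C → l S]
vvlvllSp ⇒ vvlvllCp   [S → C]
vvlvllCp ⇒ vvlvllvp   [C → v]

S ⇒ C ⇒ Vp ⇒ SCCp ⇒ vCCCp ⇒ vvCCp ⇒ vvlSCp ⇒ vvlvlCp ⇒ vvlvllSp ⇒ vvlvllCp ⇒ vvlvllvp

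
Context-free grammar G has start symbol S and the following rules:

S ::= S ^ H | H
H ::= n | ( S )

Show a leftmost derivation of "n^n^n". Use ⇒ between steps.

S ⇒ S^H   [S ::= S ^ H]
S^H ⇒ S^H^H   [S ::= S ^ H]
S^H^H ⇒ H^H^H   [S ::= H]
H^H^H ⇒ n^H^H   [H ::= n]
n^H^H ⇒ n^n^H   [H ::= n]
n^n^H ⇒ n^n^n   [H ::= n]

S ⇒ S^H ⇒ S^H^H ⇒ H^H^H ⇒ n^H^H ⇒ n^n^H ⇒ n^n^n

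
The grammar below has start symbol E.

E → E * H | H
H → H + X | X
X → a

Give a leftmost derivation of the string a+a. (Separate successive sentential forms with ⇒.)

E ⇒ H ⇒ H+X ⇒ X+X ⇒ a+X ⇒ a+a

E ⇒ H   [E → H]
H ⇒ H+X   [H → H + X]
H+X ⇒ X+X   [H → X]
X+X ⇒ a+X   [X → a]
a+X ⇒ a+a   [X → a]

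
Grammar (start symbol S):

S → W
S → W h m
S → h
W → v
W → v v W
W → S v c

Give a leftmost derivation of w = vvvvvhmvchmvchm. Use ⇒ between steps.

S ⇒ Whm ⇒ Svchm ⇒ Whmvchm ⇒ vvWhmvchm ⇒ vvSvchmvchm ⇒ vvWhmvchmvchm ⇒ vvvvWhmvchmvchm ⇒ vvvvvhmvchmvchm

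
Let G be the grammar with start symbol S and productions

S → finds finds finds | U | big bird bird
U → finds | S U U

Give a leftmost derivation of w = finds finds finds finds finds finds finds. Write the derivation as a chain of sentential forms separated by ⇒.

S ⇒ U ⇒ S U U ⇒ finds finds finds U U ⇒ finds finds finds finds U ⇒ finds finds finds finds S U U ⇒ finds finds finds finds U U U ⇒ finds finds finds finds finds U U ⇒ finds finds finds finds finds finds U ⇒ finds finds finds finds finds finds finds

S ⇒ U   [S → U]
U ⇒ S U U   [U → S U U]
S U U ⇒ finds finds finds U U   [S → finds finds finds]
finds finds finds U U ⇒ finds finds finds finds U   [U → finds]
finds finds finds finds U ⇒ finds finds finds finds S U U   [U → S U U]
finds finds finds finds S U U ⇒ finds finds finds finds U U U   [S → U]
finds finds finds finds U U U ⇒ finds finds finds finds finds U U   [U → finds]
finds finds finds finds finds U U ⇒ finds finds finds finds finds finds U   [U → finds]
finds finds finds finds finds finds U ⇒ finds finds finds finds finds finds finds   [U → finds]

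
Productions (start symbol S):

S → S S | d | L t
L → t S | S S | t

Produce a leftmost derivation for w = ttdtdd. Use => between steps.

S=>SS=>SSS=>LtSS=>SStSS=>LtStSS=>ttStSS=>ttdtSS=>ttdtdS=>ttdtdd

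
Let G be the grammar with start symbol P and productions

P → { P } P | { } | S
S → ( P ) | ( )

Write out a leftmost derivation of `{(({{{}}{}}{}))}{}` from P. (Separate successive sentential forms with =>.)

P => {P}P => {S}P => {(P)}P => {(S)}P => {((P))}P => {(({P}P))}P => {(({{P}P}P))}P => {(({{{}}P}P))}P => {(({{{}}{}}P))}P => {(({{{}}{}}{}))}P => {(({{{}}{}}{}))}{}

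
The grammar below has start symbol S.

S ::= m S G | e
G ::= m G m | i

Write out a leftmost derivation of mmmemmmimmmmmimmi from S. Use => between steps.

S => mSG   [S ::= m S G]
mSG => mmSGG   [S ::= m S G]
mmSGG => mmmSGGG   [S ::= m S G]
mmmSGGG => mmmeGGG   [S ::= e]
mmmeGGG => mmmemGmGG   [G ::= m G m]
mmmemGmGG => mmmemmGmmGG   [G ::= m G m]
mmmemmGmmGG => mmmemmmGmmmGG   [G ::= m G m]
mmmemmmGmmmGG => mmmemmmimmmGG   [G ::= i]
mmmemmmimmmGG => mmmemmmimmmmGmG   [G ::= m G m]
mmmemmmimmmmGmG => mmmemmmimmmmmGmmG   [G ::= m G m]
mmmemmmimmmmmGmmG => mmmemmmimmmmmimmG   [G ::= i]
mmmemmmimmmmmimmG => mmmemmmimmmmmimmi   [G ::= i]

S=>mSG=>mmSGG=>mmmSGGG=>mmmeGGG=>mmmemGmGG=>mmmemmGmmGG=>mmmemmmGmmmGG=>mmmemmmimmmGG=>mmmemmmimmmmGmG=>mmmemmmimmmmmGmmG=>mmmemmmimmmmmimmG=>mmmemmmimmmmmimmi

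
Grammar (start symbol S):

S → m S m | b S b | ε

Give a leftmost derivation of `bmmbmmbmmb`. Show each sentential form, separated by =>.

S => bSb   [S → b S b]
bSb => bmSmb   [S → m S m]
bmSmb => bmmSmmb   [S → m S m]
bmmSmmb => bmmbSbmmb   [S → b S b]
bmmbSbmmb => bmmbmSmbmmb   [S → m S m]
bmmbmSmbmmb => bmmbmmbmmb   [S → ε]

S => bSb => bmSmb => bmmSmmb => bmmbSbmmb => bmmbmSmbmmb => bmmbmmbmmb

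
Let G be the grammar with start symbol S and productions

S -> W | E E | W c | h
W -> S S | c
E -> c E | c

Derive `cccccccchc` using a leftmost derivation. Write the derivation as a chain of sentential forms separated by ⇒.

S ⇒ Wc   [S -> W c]
Wc ⇒ SSc   [W -> S S]
SSc ⇒ EESc   [S -> E E]
EESc ⇒ cEESc   [E -> c E]
cEESc ⇒ ccEESc   [E -> c E]
ccEESc ⇒ cccEESc   [E -> c E]
cccEESc ⇒ ccccEESc   [E -> c E]
ccccEESc ⇒ cccccESc   [E -> c]
cccccESc ⇒ ccccccESc   [E -> c E]
ccccccESc ⇒ cccccccESc   [E -> c E]
cccccccESc ⇒ ccccccccSc   [E -> c]
ccccccccSc ⇒ cccccccchc   [S -> h]

S ⇒ Wc ⇒ SSc ⇒ EESc ⇒ cEESc ⇒ ccEESc ⇒ cccEESc ⇒ ccccEESc ⇒ cccccESc ⇒ ccccccESc ⇒ cccccccESc ⇒ ccccccccSc ⇒ cccccccchc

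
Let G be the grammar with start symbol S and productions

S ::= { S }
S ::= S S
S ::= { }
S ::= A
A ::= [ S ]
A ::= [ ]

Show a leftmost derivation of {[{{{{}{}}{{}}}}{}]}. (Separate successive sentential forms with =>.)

S=>{S}=>{A}=>{[S]}=>{[SS]}=>{[{S}S]}=>{[{{S}}S]}=>{[{{SS}}S]}=>{[{{{S}S}}S]}=>{[{{{SS}S}}S]}=>{[{{{{}S}S}}S]}=>{[{{{{}{}}S}}S]}=>{[{{{{}{}}{S}}}S]}=>{[{{{{}{}}{{}}}}S]}=>{[{{{{}{}}{{}}}}{}]}

S => {S}   [S ::= { S }]
{S} => {A}   [S ::= A]
{A} => {[S]}   [A ::= [ S ]]
{[S]} => {[SS]}   [S ::= S S]
{[SS]} => {[{S}S]}   [S ::= { S }]
{[{S}S]} => {[{{S}}S]}   [S ::= { S }]
{[{{S}}S]} => {[{{SS}}S]}   [S ::= S S]
{[{{SS}}S]} => {[{{{S}S}}S]}   [S ::= { S }]
{[{{{S}S}}S]} => {[{{{SS}S}}S]}   [S ::= S S]
{[{{{SS}S}}S]} => {[{{{{}S}S}}S]}   [S ::= { }]
{[{{{{}S}S}}S]} => {[{{{{}{}}S}}S]}   [S ::= { }]
{[{{{{}{}}S}}S]} => {[{{{{}{}}{S}}}S]}   [S ::= { S }]
{[{{{{}{}}{S}}}S]} => {[{{{{}{}}{{}}}}S]}   [S ::= { }]
{[{{{{}{}}{{}}}}S]} => {[{{{{}{}}{{}}}}{}]}   [S ::= { }]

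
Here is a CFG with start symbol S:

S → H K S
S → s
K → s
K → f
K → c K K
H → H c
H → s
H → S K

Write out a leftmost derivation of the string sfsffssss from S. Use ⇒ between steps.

S ⇒ HKS   [S → H K S]
HKS ⇒ sKS   [H → s]
sKS ⇒ sfS   [K → f]
sfS ⇒ sfHKS   [S → H K S]
sfHKS ⇒ sfSKKS   [H → S K]
sfSKKS ⇒ sfHKSKKS   [S → H K S]
sfHKSKKS ⇒ sfSKKSKKS   [H → S K]
sfSKKSKKS ⇒ sfsKKSKKS   [S → s]
sfsKKSKKS ⇒ sfsfKSKKS   [K → f]
sfsfKSKKS ⇒ sfsffSKKS   [K → f]
sfsffSKKS ⇒ sfsffsKKS   [S → s]
sfsffsKKS ⇒ sfsffssKS   [K → s]
sfsffssKS ⇒ sfsffsssS   [K → s]
sfsffsssS ⇒ sfsffssss   [S → s]

S ⇒ HKS ⇒ sKS ⇒ sfS ⇒ sfHKS ⇒ sfSKKS ⇒ sfHKSKKS ⇒ sfSKKSKKS ⇒ sfsKKSKKS ⇒ sfsfKSKKS ⇒ sfsffSKKS ⇒ sfsffsKKS ⇒ sfsffssKS ⇒ sfsffsssS ⇒ sfsffssss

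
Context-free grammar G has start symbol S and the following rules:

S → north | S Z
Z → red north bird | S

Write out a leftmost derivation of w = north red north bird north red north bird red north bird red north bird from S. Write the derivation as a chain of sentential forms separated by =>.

S => S Z   [S → S Z]
S Z => S Z Z   [S → S Z]
S Z Z => S Z Z Z   [S → S Z]
S Z Z Z => S Z Z Z Z   [S → S Z]
S Z Z Z Z => S Z Z Z Z Z   [S → S Z]
S Z Z Z Z Z => north Z Z Z Z Z   [S → north]
north Z Z Z Z Z => north red north bird Z Z Z Z   [Z → red north bird]
north red north bird Z Z Z Z => north red north bird S Z Z Z   [Z → S]
north red north bird S Z Z Z => north red north bird north Z Z Z   [S → north]
north red north bird north Z Z Z => north red north bird north red north bird Z Z   [Z → red north bird]
north red north bird north red north bird Z Z => north red north bird north red north bird red north bird Z   [Z → red north bird]
north red north bird north red north bird red north bird Z => north red north bird north red north bird red north bird red north bird   [Z → red north bird]

S => S Z => S Z Z => S Z Z Z => S Z Z Z Z => S Z Z Z Z Z => north Z Z Z Z Z => north red north bird Z Z Z Z => north red north bird S Z Z Z => north red north bird north Z Z Z => north red north bird north red north bird Z Z => north red north bird north red north bird red north bird Z => north red north bird north red north bird red north bird red north bird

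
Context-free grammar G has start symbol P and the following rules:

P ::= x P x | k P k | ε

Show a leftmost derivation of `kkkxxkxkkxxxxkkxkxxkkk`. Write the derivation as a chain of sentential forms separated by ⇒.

P⇒kPk⇒kkPkk⇒kkkPkkk⇒kkkxPxkkk⇒kkkxxPxxkkk⇒kkkxxkPkxxkkk⇒kkkxxkxPxkxxkkk⇒kkkxxkxkPkxkxxkkk⇒kkkxxkxkkPkkxkxxkkk⇒kkkxxkxkkxPxkkxkxxkkk⇒kkkxxkxkkxxPxxkkxkxxkkk⇒kkkxxkxkkxxxxkkxkxxkkk

P ⇒ kPk   [P ::= k P k]
kPk ⇒ kkPkk   [P ::= k P k]
kkPkk ⇒ kkkPkkk   [P ::= k P k]
kkkPkkk ⇒ kkkxPxkkk   [P ::= x P x]
kkkxPxkkk ⇒ kkkxxPxxkkk   [P ::= x P x]
kkkxxPxxkkk ⇒ kkkxxkPkxxkkk   [P ::= k P k]
kkkxxkPkxxkkk ⇒ kkkxxkxPxkxxkkk   [P ::= x P x]
kkkxxkxPxkxxkkk ⇒ kkkxxkxkPkxkxxkkk   [P ::= k P k]
kkkxxkxkPkxkxxkkk ⇒ kkkxxkxkkPkkxkxxkkk   [P ::= k P k]
kkkxxkxkkPkkxkxxkkk ⇒ kkkxxkxkkxPxkkxkxxkkk   [P ::= x P x]
kkkxxkxkkxPxkkxkxxkkk ⇒ kkkxxkxkkxxPxxkkxkxxkkk   [P ::= x P x]
kkkxxkxkkxxPxxkkxkxxkkk ⇒ kkkxxkxkkxxxxkkxkxxkkk   [P ::= ε]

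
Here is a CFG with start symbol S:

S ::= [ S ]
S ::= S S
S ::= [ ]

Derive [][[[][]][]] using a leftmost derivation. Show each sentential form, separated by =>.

S => SS   [S ::= S S]
SS => []S   [S ::= [ ]]
[]S => [][S]   [S ::= [ S ]]
[][S] => [][SS]   [S ::= S S]
[][SS] => [][[S]S]   [S ::= [ S ]]
[][[S]S] => [][[SS]S]   [S ::= S S]
[][[SS]S] => [][[[]S]S]   [S ::= [ ]]
[][[[]S]S] => [][[[][]]S]   [S ::= [ ]]
[][[[][]]S] => [][[[][]][]]   [S ::= [ ]]

S => SS => []S => [][S] => [][SS] => [][[S]S] => [][[SS]S] => [][[[]S]S] => [][[[][]]S] => [][[[][]][]]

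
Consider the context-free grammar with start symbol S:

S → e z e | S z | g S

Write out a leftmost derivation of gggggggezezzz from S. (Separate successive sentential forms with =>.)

S => gS => ggS => ggSz => gggSz => gggSzz => ggggSzz => gggggSzz => ggggggSzz => ggggggSzzz => gggggggSzzz => gggggggezezzz

S => gS   [S → g S]
gS => ggS   [S → g S]
ggS => ggSz   [S → S z]
ggSz => gggSz   [S → g S]
gggSz => gggSzz   [S → S z]
gggSzz => ggggSzz   [S → g S]
ggggSzz => gggggSzz   [S → g S]
gggggSzz => ggggggSzz   [S → g S]
ggggggSzz => ggggggSzzz   [S → S z]
ggggggSzzz => gggggggSzzz   [S → g S]
gggggggSzzz => gggggggezezzz   [S → e z e]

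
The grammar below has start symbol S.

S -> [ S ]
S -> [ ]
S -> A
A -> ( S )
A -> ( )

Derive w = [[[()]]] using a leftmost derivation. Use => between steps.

S => [S]   [S -> [ S ]]
[S] => [[S]]   [S -> [ S ]]
[[S]] => [[[S]]]   [S -> [ S ]]
[[[S]]] => [[[A]]]   [S -> A]
[[[A]]] => [[[()]]]   [A -> ( )]

S => [S] => [[S]] => [[[S]]] => [[[A]]] => [[[()]]]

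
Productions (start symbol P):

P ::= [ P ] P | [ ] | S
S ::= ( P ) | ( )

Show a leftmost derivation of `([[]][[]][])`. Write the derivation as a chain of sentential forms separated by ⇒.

P ⇒ S ⇒ (P) ⇒ ([P]P) ⇒ ([[]]P) ⇒ ([[]][P]P) ⇒ ([[]][[]]P) ⇒ ([[]][[]][])

P ⇒ S   [P ::= S]
S ⇒ (P)   [S ::= ( P )]
(P) ⇒ ([P]P)   [P ::= [ P ] P]
([P]P) ⇒ ([[]]P)   [P ::= [ ]]
([[]]P) ⇒ ([[]][P]P)   [P ::= [ P ] P]
([[]][P]P) ⇒ ([[]][[]]P)   [P ::= [ ]]
([[]][[]]P) ⇒ ([[]][[]][])   [P ::= [ ]]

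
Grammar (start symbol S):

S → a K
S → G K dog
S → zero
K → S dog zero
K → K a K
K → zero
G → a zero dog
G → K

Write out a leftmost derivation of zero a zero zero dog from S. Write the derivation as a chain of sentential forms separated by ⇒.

S ⇒ G K dog ⇒ K K dog ⇒ K a K K dog ⇒ zero a K K dog ⇒ zero a zero K dog ⇒ zero a zero zero dog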